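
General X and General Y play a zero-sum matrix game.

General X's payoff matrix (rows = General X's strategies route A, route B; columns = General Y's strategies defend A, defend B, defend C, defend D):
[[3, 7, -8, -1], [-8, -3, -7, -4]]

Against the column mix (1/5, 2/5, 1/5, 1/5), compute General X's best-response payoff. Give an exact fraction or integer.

8/5

route A: (3)·(1/5) + (7)·(2/5) + (-8)·(1/5) + (-1)·(1/5) = 8/5.
route B: (-8)·(1/5) + (-3)·(2/5) + (-7)·(1/5) + (-4)·(1/5) = -5.
The best pure response is route A with expected payoff 8/5.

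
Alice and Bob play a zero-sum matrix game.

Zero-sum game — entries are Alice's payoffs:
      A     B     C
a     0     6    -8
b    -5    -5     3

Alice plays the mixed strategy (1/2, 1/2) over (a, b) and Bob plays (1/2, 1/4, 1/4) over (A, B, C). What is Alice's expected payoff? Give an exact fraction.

-7/4

Against (1/2, 1/4, 1/4), each row's expected payoff is a: -1/2; b: -3.
Taking the (1/2, 1/2)-weighted average: (1/2)·(-1/2) + (1/2)·(-3) = -7/4.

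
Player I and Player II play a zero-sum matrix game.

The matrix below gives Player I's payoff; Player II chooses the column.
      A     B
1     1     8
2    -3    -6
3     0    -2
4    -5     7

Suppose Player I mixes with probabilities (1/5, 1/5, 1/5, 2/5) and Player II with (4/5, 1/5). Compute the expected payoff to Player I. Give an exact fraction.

Against (4/5, 1/5), each row's expected payoff is 1: 12/5; 2: -18/5; 3: -2/5; 4: -13/5.
Taking the (1/5, 1/5, 1/5, 2/5)-weighted average: (1/5)·(12/5) + (1/5)·(-18/5) + (1/5)·(-2/5) + (2/5)·(-13/5) = -34/25.

-34/25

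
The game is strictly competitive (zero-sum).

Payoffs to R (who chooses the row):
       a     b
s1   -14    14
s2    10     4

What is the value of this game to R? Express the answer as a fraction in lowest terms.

Row minima are -14 and 4, so R's maximin is 4; column maxima are 10 and 14, so C's minimax is 10. These differ, so the equilibrium is in mixed strategies.
Let R play s1 with probability p. C is indifferent when −14p + 10(1−p) = 14p + 4(1−p), giving p = 3/17.
Let C play a with probability q. R is indifferent when −14q + 14(1−q) = 10q + 4(1−q), giving q = 5/17.
The value is -14·(5/17) + (14)·(12/17) = 98/17.

98/17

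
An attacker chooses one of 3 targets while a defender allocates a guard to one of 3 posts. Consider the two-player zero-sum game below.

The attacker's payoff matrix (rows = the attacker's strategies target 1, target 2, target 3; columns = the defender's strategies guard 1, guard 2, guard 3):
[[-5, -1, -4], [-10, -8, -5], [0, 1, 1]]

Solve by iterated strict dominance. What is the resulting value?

0

Column guard 3 is strictly dominated by guard 1 for the defender (-5<-4, -10<-5, 0<1); eliminate guard 3.
Row target 1 is strictly dominated by row target 3 (0>-5, 1>-1); eliminate target 1.
Row target 2 is strictly dominated by row target 3 (0>-10, 1>-8); eliminate target 2.
Column guard 2 is strictly dominated by guard 1 for the defender (0<1); eliminate guard 2.
Only (target 3, guard 1) remains, with payoff 0.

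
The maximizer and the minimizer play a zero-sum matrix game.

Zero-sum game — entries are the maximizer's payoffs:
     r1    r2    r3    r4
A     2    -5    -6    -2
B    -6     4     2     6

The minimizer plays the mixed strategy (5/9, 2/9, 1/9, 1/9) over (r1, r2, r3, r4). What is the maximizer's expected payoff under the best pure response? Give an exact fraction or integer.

-8/9

A: (2)·(5/9) + (-5)·(2/9) + (-6)·(1/9) + (-2)·(1/9) = -8/9.
B: (-6)·(5/9) + (4)·(2/9) + (2)·(1/9) + (6)·(1/9) = -14/9.
The best pure response is A with expected payoff -8/9.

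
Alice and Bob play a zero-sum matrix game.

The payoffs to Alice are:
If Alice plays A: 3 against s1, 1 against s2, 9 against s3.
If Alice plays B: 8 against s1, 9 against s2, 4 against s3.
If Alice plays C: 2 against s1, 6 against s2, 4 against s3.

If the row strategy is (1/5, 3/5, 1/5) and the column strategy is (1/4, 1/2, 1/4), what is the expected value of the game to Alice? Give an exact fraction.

Against (1/4, 1/2, 1/4), each row's expected payoff is A: 7/2; B: 15/2; C: 9/2.
Taking the (1/5, 3/5, 1/5)-weighted average: (1/5)·(7/2) + (3/5)·(15/2) + (1/5)·(9/2) = 61/10.

61/10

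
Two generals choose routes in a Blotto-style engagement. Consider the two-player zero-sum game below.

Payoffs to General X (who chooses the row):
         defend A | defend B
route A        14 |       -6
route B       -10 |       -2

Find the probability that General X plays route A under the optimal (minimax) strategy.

Row minima are -6 and -10, so General X's maximin is -6; column maxima are 14 and -2, so General Y's minimax is -2. These differ, so the equilibrium is in mixed strategies.
Let General X play route A with probability p. General Y is indifferent when 14p − 10(1−p) = −6p − 2(1−p), giving p = 2/7.

2/7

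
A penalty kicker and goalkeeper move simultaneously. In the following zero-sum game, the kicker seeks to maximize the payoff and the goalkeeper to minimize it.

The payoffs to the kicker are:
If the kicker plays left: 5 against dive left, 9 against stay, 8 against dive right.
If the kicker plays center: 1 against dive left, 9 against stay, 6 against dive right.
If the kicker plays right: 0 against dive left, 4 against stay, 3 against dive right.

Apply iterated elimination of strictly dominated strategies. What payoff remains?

Row right is strictly dominated by row left (5>0, 9>4, 8>3); eliminate right.
Column dive right is strictly dominated by dive left for the goalkeeper (5<8, 1<6); eliminate dive right.
Column stay is strictly dominated by dive left for the goalkeeper (5<9, 1<9); eliminate stay.
Row center is strictly dominated by row left (5>1); eliminate center.
Only (left, dive left) remains, with payoff 5.

5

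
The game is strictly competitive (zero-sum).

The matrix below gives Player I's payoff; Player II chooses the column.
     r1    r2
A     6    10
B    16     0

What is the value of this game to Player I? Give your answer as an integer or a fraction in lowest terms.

Row minima are 6 and 0, so Player I's maximin is 6; column maxima are 16 and 10, so Player II's minimax is 10. These differ, so the equilibrium is in mixed strategies.
Let Player I play A with probability p. Player II is indifferent when 6p + 16(1−p) = 10p, giving p = 4/5.
Let Player II play r1 with probability q. Player I is indifferent when 6q + 10(1−q) = 16q, giving q = 1/2.
The value is 6·(1/2) + (10)·(1/2) = 8.

8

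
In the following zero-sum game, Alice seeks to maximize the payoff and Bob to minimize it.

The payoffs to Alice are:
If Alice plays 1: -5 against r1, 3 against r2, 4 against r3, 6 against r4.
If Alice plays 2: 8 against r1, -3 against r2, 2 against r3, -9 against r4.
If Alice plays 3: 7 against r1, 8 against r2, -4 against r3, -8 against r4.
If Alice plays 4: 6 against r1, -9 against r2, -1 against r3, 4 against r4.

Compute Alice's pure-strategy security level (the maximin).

-5

The worst-case payoff for each row is 1: -5, 2: -9, 3: -8, 4: -9.
The best of these is -5.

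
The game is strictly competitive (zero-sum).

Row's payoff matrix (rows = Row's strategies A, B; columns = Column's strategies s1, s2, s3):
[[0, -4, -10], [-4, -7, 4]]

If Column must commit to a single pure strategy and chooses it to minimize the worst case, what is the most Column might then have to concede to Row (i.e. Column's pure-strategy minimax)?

The worst case (largest entry) in each column is s1: 0, s2: -4, s3: 4.
The best (smallest) of these is -4.

-4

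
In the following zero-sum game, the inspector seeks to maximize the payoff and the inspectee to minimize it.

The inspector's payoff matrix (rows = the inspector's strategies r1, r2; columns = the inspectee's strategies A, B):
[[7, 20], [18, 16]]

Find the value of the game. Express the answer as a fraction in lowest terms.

248/15

Row minima are 7 and 16, so the inspector's maximin is 16; column maxima are 18 and 20, so the inspectee's minimax is 18. These differ, so the equilibrium is in mixed strategies.
Let the inspector play r1 with probability p. The inspectee is indifferent when 7p + 18(1−p) = 20p + 16(1−p), giving p = 2/15.
Let the inspectee play A with probability q. The inspector is indifferent when 7q + 20(1−q) = 18q + 16(1−q), giving q = 4/15.
The value is 7·(4/15) + (20)·(11/15) = 248/15.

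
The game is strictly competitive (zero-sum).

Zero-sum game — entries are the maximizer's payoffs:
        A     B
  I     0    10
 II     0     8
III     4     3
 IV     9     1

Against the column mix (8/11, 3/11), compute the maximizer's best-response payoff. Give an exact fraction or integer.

75/11

I: (0)·(8/11) + (10)·(3/11) = 30/11.
II: (0)·(8/11) + (8)·(3/11) = 24/11.
III: (4)·(8/11) + (3)·(3/11) = 41/11.
IV: (9)·(8/11) + (1)·(3/11) = 75/11.
The best pure response is IV with expected payoff 75/11.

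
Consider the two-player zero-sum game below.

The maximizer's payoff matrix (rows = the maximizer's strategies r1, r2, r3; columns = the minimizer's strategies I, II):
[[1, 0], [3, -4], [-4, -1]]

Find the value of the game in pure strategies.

Row minima: 0, -4, -4 → the maximizer's maximin is 0.
Column maxima: 3, 0 → the minimizer's minimax is 0.
They coincide at (r1, II), so the value is 0.

0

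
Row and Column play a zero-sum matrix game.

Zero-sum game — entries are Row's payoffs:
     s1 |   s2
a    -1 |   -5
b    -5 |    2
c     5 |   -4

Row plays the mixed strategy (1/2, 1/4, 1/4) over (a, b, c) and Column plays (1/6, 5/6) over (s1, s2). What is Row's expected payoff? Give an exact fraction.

-31/12

Against (1/6, 5/6), each row's expected payoff is a: -13/3; b: 5/6; c: -5/2.
Taking the (1/2, 1/4, 1/4)-weighted average: (1/2)·(-13/3) + (1/4)·(5/6) + (1/4)·(-5/2) = -31/12.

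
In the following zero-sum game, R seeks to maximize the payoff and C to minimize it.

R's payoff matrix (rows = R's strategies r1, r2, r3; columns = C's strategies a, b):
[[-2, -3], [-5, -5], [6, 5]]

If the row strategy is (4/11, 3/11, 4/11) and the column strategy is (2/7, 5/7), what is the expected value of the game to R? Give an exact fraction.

-3/7

Against (2/7, 5/7), each row's expected payoff is r1: -19/7; r2: -5; r3: 37/7.
Taking the (4/11, 3/11, 4/11)-weighted average: (4/11)·(-19/7) + (3/11)·(-5) + (4/11)·(37/7) = -3/7.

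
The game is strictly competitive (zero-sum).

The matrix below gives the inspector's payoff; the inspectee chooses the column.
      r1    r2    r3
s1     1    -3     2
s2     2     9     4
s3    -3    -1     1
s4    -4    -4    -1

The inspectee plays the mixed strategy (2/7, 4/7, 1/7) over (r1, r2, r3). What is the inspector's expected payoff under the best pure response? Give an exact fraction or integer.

44/7

s1: (1)·(2/7) + (-3)·(4/7) + (2)·(1/7) = -8/7.
s2: (2)·(2/7) + (9)·(4/7) + (4)·(1/7) = 44/7.
s3: (-3)·(2/7) + (-1)·(4/7) + (1)·(1/7) = -9/7.
s4: (-4)·(2/7) + (-4)·(4/7) + (-1)·(1/7) = -25/7.
The best pure response is s2 with expected payoff 44/7.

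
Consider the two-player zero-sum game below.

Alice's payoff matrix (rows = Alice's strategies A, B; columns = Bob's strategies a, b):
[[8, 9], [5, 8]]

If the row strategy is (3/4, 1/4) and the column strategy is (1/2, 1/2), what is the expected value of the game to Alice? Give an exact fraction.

8

Against (1/2, 1/2), each row's expected payoff is A: 17/2; B: 13/2.
Taking the (3/4, 1/4)-weighted average: (3/4)·(17/2) + (1/4)·(13/2) = 8.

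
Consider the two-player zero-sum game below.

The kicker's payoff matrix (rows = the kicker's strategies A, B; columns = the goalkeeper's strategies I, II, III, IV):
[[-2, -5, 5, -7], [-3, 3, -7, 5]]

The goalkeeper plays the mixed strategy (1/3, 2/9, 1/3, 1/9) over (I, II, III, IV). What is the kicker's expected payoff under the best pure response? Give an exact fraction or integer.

A: (-2)·(1/3) + (-5)·(2/9) + (5)·(1/3) + (-7)·(1/9) = -8/9.
B: (-3)·(1/3) + (3)·(2/9) + (-7)·(1/3) + (5)·(1/9) = -19/9.
The best pure response is A with expected payoff -8/9.

-8/9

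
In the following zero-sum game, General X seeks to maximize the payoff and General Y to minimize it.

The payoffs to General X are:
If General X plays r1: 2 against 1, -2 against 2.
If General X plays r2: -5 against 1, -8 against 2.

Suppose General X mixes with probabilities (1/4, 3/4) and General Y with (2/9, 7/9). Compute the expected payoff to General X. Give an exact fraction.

Against (2/9, 7/9), each row's expected payoff is r1: -10/9; r2: -22/3.
Taking the (1/4, 3/4)-weighted average: (1/4)·(-10/9) + (3/4)·(-22/3) = -52/9.

-52/9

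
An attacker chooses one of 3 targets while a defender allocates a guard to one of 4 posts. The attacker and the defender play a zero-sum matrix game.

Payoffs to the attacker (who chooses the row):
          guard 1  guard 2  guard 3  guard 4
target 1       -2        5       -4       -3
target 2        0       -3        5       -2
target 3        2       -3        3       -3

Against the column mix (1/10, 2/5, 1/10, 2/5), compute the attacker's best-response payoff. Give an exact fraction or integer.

1/5

target 1: (-2)·(1/10) + (5)·(2/5) + (-4)·(1/10) + (-3)·(2/5) = 1/5.
target 2: (0)·(1/10) + (-3)·(2/5) + (5)·(1/10) + (-2)·(2/5) = -3/2.
target 3: (2)·(1/10) + (-3)·(2/5) + (3)·(1/10) + (-3)·(2/5) = -19/10.
The best pure response is target 1 with expected payoff 1/5.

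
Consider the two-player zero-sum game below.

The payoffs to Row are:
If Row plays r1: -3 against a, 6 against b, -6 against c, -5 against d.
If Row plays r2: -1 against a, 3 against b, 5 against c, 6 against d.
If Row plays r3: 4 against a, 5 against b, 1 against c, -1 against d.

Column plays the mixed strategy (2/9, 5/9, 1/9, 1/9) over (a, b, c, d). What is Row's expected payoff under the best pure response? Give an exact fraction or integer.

r1: (-3)·(2/9) + (6)·(5/9) + (-6)·(1/9) + (-5)·(1/9) = 13/9.
r2: (-1)·(2/9) + (3)·(5/9) + (5)·(1/9) + (6)·(1/9) = 8/3.
r3: (4)·(2/9) + (5)·(5/9) + (1)·(1/9) + (-1)·(1/9) = 11/3.
The best pure response is r3 with expected payoff 11/3.

11/3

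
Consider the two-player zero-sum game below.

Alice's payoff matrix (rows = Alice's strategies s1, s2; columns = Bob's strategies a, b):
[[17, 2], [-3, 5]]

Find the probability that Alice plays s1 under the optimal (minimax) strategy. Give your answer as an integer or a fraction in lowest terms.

8/23

Row minima are 2 and -3, so Alice's maximin is 2; column maxima are 17 and 5, so Bob's minimax is 5. These differ, so the equilibrium is in mixed strategies.
Let Alice play s1 with probability p. Bob is indifferent when 17p − 3(1−p) = 2p + 5(1−p), giving p = 8/23.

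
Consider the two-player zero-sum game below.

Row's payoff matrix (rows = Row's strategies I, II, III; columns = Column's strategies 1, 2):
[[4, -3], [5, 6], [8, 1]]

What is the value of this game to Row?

Row I is strictly dominated by row III, so Row never plays it.
The remaining 2×2 game on (II, III) × (1, 2) has no saddle point. Let Row play II with probability p; indifference gives 5p + 8(1−p) = 6p + (1−p), so p = 7/8.
Similarly Column's optimal q on 1 is 5/8, and the value is 5·(5/8) + (6)·(3/8) = 43/8.

43/8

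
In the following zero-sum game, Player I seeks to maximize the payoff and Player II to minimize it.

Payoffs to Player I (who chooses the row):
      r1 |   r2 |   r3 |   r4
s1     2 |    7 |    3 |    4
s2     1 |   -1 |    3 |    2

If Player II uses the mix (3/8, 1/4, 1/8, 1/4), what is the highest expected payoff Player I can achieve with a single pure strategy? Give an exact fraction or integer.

s1: (2)·(3/8) + (7)·(1/4) + (3)·(1/8) + (4)·(1/4) = 31/8.
s2: (1)·(3/8) + (-1)·(1/4) + (3)·(1/8) + (2)·(1/4) = 1.
The best pure response is s1 with expected payoff 31/8.

31/8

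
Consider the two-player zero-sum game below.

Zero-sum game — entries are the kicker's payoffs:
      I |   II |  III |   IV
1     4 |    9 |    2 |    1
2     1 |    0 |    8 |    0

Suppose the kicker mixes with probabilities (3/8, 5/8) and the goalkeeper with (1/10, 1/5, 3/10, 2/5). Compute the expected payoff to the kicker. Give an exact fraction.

221/80

Against (1/10, 1/5, 3/10, 2/5), each row's expected payoff is 1: 16/5; 2: 5/2.
Taking the (3/8, 5/8)-weighted average: (3/8)·(16/5) + (5/8)·(5/2) = 221/80.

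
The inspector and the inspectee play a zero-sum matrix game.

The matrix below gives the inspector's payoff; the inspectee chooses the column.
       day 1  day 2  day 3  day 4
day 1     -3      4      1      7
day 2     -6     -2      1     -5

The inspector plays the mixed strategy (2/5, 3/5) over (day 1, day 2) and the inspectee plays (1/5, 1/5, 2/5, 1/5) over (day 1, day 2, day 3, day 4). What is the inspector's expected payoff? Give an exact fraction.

-13/25

Against (1/5, 1/5, 2/5, 1/5), each row's expected payoff is day 1: 2; day 2: -11/5.
Taking the (2/5, 3/5)-weighted average: (2/5)·(2) + (3/5)·(-11/5) = -13/25.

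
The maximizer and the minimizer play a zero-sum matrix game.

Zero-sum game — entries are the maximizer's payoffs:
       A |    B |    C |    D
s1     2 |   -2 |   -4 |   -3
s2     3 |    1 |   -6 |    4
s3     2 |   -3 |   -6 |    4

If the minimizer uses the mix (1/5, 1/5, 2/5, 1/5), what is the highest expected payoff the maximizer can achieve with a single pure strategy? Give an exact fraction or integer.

s1: (2)·(1/5) + (-2)·(1/5) + (-4)·(2/5) + (-3)·(1/5) = -11/5.
s2: (3)·(1/5) + (1)·(1/5) + (-6)·(2/5) + (4)·(1/5) = -4/5.
s3: (2)·(1/5) + (-3)·(1/5) + (-6)·(2/5) + (4)·(1/5) = -9/5.
The best pure response is s2 with expected payoff -4/5.

-4/5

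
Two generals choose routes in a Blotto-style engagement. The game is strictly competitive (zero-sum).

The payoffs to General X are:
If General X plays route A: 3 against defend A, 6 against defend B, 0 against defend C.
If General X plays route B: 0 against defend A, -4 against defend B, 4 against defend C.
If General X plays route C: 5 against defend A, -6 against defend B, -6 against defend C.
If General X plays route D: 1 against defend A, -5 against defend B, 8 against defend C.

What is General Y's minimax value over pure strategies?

5

The worst case (largest entry) in each column is defend A: 5, defend B: 6, defend C: 8.
The best (smallest) of these is 5.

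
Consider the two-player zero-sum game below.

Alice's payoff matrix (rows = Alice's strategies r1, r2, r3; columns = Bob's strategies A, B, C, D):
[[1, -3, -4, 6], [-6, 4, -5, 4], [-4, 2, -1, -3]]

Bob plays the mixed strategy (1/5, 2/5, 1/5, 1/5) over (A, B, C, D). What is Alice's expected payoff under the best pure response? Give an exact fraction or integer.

1/5

r1: (1)·(1/5) + (-3)·(2/5) + (-4)·(1/5) + (6)·(1/5) = -3/5.
r2: (-6)·(1/5) + (4)·(2/5) + (-5)·(1/5) + (4)·(1/5) = 1/5.
r3: (-4)·(1/5) + (2)·(2/5) + (-1)·(1/5) + (-3)·(1/5) = -4/5.
The best pure response is r2 with expected payoff 1/5.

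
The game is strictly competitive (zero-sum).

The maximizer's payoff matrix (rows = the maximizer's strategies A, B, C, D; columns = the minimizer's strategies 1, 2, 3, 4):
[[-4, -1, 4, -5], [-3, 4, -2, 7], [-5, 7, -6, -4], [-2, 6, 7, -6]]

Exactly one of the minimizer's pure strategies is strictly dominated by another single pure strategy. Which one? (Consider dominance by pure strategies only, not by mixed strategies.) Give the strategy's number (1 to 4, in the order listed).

2

The minimizer prefers columns that give the maximizer less. Compare 2 with 1: -4 < -1, -3 < 4, -5 < 7, -2 < 6.
So 1 strictly dominates 2 for the minimizer; 2 is strictly dominated.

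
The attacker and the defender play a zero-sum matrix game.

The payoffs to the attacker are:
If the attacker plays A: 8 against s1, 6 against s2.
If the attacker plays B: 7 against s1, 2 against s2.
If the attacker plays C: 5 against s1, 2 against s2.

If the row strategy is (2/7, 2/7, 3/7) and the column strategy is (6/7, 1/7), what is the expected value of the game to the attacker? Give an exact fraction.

292/49

Against (6/7, 1/7), each row's expected payoff is A: 54/7; B: 44/7; C: 32/7.
Taking the (2/7, 2/7, 3/7)-weighted average: (2/7)·(54/7) + (2/7)·(44/7) + (3/7)·(32/7) = 292/49.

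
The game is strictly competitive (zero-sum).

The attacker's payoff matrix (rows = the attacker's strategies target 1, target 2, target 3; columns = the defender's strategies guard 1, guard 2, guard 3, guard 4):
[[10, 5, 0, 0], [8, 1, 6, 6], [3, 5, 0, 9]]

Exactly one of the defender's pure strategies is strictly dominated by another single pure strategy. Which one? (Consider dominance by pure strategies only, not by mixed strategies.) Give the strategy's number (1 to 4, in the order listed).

1

The defender prefers columns that give the attacker less. Compare guard 1 with guard 3: 0 < 10, 6 < 8, 0 < 3.
So guard 3 strictly dominates guard 1 for the defender; guard 1 is strictly dominated.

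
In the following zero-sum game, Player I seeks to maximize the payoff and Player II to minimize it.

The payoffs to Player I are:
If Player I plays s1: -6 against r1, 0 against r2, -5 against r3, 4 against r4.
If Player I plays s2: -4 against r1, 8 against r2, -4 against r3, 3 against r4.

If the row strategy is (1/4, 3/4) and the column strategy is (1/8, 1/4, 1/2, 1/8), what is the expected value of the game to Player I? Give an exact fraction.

-25/32

Against (1/8, 1/4, 1/2, 1/8), each row's expected payoff is s1: -11/4; s2: -1/8.
Taking the (1/4, 3/4)-weighted average: (1/4)·(-11/4) + (3/4)·(-1/8) = -25/32.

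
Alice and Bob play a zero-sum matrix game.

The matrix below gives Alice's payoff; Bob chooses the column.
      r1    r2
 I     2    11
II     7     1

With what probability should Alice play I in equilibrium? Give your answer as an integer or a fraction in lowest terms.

Row minima are 2 and 1, so Alice's maximin is 2; column maxima are 7 and 11, so Bob's minimax is 7. These differ, so the equilibrium is in mixed strategies.
Let Alice play I with probability p. Bob is indifferent when 2p + 7(1−p) = 11p + (1−p), giving p = 2/5.

2/5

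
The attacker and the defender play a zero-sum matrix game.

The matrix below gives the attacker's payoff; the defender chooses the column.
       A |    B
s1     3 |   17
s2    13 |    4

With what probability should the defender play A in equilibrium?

13/23

Row minima are 3 and 4, so the attacker's maximin is 4; column maxima are 13 and 17, so the defender's minimax is 13. These differ, so the equilibrium is in mixed strategies.
Let the defender play A with probability q. The attacker is indifferent when 3q + 17(1−q) = 13q + 4(1−q), giving q = 13/23.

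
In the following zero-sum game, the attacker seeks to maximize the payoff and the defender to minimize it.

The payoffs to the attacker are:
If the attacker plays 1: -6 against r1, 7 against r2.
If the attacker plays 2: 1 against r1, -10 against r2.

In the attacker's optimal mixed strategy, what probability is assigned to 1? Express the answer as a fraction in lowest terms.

Row minima are -6 and -10, so the attacker's maximin is -6; column maxima are 1 and 7, so the defender's minimax is 1. These differ, so the equilibrium is in mixed strategies.
Let the attacker play 1 with probability p. The defender is indifferent when −6p + (1−p) = 7p − 10(1−p), giving p = 11/24.

11/24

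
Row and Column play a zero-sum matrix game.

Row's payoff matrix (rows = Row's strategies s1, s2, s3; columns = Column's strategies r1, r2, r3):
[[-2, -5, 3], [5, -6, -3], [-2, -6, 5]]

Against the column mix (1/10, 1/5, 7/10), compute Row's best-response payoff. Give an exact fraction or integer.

21/10

s1: (-2)·(1/10) + (-5)·(1/5) + (3)·(7/10) = 9/10.
s2: (5)·(1/10) + (-6)·(1/5) + (-3)·(7/10) = -14/5.
s3: (-2)·(1/10) + (-6)·(1/5) + (5)·(7/10) = 21/10.
The best pure response is s3 with expected payoff 21/10.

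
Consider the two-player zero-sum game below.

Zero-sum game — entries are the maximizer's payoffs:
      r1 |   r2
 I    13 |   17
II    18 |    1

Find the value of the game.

293/21

Row minima are 13 and 1, so the maximizer's maximin is 13; column maxima are 18 and 17, so the minimizer's minimax is 17. These differ, so the equilibrium is in mixed strategies.
Let the maximizer play I with probability p. The minimizer is indifferent when 13p + 18(1−p) = 17p + (1−p), giving p = 17/21.
Let the minimizer play r1 with probability q. The maximizer is indifferent when 13q + 17(1−q) = 18q + (1−q), giving q = 16/21.
The value is 13·(16/21) + (17)·(5/21) = 293/21.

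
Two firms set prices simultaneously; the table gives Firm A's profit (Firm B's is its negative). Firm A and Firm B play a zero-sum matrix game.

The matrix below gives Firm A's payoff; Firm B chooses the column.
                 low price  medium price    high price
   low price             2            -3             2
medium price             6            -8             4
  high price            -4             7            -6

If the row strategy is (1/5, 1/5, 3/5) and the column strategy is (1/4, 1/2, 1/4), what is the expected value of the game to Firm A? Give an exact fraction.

Against (1/4, 1/2, 1/4), each row's expected payoff is low price: -1/2; medium price: -3/2; high price: 1.
Taking the (1/5, 1/5, 3/5)-weighted average: (1/5)·(-1/2) + (1/5)·(-3/2) + (3/5)·(1) = 1/5.

1/5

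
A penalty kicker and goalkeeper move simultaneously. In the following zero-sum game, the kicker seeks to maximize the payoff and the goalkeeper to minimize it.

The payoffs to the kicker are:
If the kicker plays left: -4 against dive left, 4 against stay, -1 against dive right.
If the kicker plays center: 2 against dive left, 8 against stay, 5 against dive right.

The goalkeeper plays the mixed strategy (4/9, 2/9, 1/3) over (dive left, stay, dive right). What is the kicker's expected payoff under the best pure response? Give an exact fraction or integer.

13/3

left: (-4)·(4/9) + (4)·(2/9) + (-1)·(1/3) = -11/9.
center: (2)·(4/9) + (8)·(2/9) + (5)·(1/3) = 13/3.
The best pure response is center with expected payoff 13/3.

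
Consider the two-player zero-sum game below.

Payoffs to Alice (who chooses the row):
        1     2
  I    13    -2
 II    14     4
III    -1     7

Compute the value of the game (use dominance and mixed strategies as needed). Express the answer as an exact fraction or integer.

Row I is strictly dominated by row II, so Alice never plays it.
The remaining 2×2 game on (II, III) × (1, 2) has no saddle point. Let Alice play II with probability p; indifference gives 14p − (1−p) = 4p + 7(1−p), so p = 4/9.
Similarly Bob's optimal q on 1 is 1/6, and the value is 14·(1/6) + (4)·(5/6) = 17/3.

17/3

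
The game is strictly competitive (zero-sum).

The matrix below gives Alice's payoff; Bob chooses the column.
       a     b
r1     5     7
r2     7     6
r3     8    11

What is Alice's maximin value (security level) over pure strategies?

8

The worst-case payoff for each row is r1: 5, r2: 6, r3: 8.
The best of these is 8.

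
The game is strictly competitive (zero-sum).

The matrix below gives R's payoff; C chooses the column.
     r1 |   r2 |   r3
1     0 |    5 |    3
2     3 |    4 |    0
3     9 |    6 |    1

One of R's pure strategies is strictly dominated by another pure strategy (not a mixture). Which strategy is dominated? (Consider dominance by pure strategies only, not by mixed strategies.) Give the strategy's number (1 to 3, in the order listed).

2

Compare 2 with 3: 9 > 3, 6 > 4, 1 > 0.
So 3 strictly dominates 2 for R; 2 is strictly dominated.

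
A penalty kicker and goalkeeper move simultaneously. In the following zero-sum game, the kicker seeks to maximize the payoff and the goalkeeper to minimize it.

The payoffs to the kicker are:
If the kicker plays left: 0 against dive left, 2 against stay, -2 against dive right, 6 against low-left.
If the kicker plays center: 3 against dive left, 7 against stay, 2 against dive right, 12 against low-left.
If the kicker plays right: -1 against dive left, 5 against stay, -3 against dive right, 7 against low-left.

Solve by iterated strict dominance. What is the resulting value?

2

Column stay is strictly dominated by dive left for the goalkeeper (0<2, 3<7, -1<5); eliminate stay.
Row left is strictly dominated by row center (3>0, 2>-2, 12>6); eliminate left.
Column low-left is strictly dominated by dive left for the goalkeeper (3<12, -1<7); eliminate low-left.
Row right is strictly dominated by row center (3>-1, 2>-3); eliminate right.
Column dive left is strictly dominated by dive right for the goalkeeper (2<3); eliminate dive left.
Only (center, dive right) remains, with payoff 2.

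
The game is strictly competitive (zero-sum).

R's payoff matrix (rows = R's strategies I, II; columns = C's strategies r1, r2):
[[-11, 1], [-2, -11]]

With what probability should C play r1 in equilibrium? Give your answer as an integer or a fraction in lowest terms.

Row minima are -11 and -11, so R's maximin is -11; column maxima are -2 and 1, so C's minimax is -2. These differ, so the equilibrium is in mixed strategies.
Let C play r1 with probability q. R is indifferent when −11q + (1−q) = −2q − 11(1−q), giving q = 4/7.

4/7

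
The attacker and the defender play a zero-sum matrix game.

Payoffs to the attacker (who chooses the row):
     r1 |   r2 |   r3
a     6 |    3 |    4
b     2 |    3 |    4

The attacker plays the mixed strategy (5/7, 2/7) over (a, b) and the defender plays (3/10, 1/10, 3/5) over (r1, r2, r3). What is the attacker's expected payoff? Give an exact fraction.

291/70

Against (3/10, 1/10, 3/5), each row's expected payoff is a: 9/2; b: 33/10.
Taking the (5/7, 2/7)-weighted average: (5/7)·(9/2) + (2/7)·(33/10) = 291/70.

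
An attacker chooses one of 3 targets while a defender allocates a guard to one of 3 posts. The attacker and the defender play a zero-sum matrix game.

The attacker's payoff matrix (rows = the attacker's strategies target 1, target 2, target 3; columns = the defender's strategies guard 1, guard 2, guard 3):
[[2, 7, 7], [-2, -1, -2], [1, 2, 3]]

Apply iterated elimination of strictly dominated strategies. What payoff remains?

Column guard 2 is strictly dominated by guard 1 for the defender (2<7, -2<-1, 1<2); eliminate guard 2.
Row target 2 is strictly dominated by row target 1 (2>-2, 7>-2); eliminate target 2.
Column guard 3 is strictly dominated by guard 1 for the defender (2<7, 1<3); eliminate guard 3.
Row target 3 is strictly dominated by row target 1 (2>1); eliminate target 3.
Only (target 1, guard 1) remains, with payoff 2.

2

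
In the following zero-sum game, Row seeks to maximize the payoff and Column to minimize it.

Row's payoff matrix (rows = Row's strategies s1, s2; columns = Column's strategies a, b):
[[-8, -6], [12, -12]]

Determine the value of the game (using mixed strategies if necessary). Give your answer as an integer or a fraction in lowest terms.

Row minima are -8 and -12, so Row's maximin is -8; column maxima are 12 and -6, so Column's minimax is -6. These differ, so the equilibrium is in mixed strategies.
Let Row play s1 with probability p. Column is indifferent when −8p + 12(1−p) = −6p − 12(1−p), giving p = 12/13.
Let Column play a with probability q. Row is indifferent when −8q − 6(1−q) = 12q − 12(1−q), giving q = 3/13.
The value is -8·(3/13) + (-6)·(10/13) = -84/13.

-84/13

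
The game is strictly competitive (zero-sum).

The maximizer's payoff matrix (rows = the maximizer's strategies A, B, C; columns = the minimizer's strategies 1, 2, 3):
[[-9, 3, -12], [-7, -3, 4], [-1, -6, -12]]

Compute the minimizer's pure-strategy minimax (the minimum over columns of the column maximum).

-1

The worst case (largest entry) in each column is 1: -1, 2: 3, 3: 4.
The best (smallest) of these is -1.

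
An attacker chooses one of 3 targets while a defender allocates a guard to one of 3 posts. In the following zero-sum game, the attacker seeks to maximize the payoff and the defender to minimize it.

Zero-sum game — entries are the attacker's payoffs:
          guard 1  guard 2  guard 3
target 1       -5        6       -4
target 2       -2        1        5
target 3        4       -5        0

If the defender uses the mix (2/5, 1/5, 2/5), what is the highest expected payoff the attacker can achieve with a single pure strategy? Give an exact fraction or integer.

7/5

target 1: (-5)·(2/5) + (6)·(1/5) + (-4)·(2/5) = -12/5.
target 2: (-2)·(2/5) + (1)·(1/5) + (5)·(2/5) = 7/5.
target 3: (4)·(2/5) + (-5)·(1/5) + (0)·(2/5) = 3/5.
The best pure response is target 2 with expected payoff 7/5.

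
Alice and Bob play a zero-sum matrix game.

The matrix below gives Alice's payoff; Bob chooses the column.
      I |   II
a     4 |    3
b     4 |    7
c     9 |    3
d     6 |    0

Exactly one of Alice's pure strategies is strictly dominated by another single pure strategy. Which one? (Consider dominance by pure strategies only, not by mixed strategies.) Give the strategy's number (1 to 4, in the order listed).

Compare d with c: 9 > 6, 3 > 0.
So c strictly dominates d for Alice; d is strictly dominated.

4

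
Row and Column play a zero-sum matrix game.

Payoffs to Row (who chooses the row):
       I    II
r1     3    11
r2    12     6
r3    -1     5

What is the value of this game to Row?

Row r3 is strictly dominated by row r1, so Row never plays it.
The remaining 2×2 game on (r1, r2) × (I, II) has no saddle point. Let Row play r1 with probability p; indifference gives 3p + 12(1−p) = 11p + 6(1−p), so p = 3/7.
Similarly Column's optimal q on I is 5/14, and the value is 3·(5/14) + (11)·(9/14) = 57/7.

57/7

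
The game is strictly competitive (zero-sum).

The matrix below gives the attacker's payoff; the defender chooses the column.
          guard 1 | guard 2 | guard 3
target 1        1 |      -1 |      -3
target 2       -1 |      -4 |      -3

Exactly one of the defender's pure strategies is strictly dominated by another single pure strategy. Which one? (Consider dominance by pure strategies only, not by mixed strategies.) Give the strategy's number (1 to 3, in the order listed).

The defender prefers columns that give the attacker less. Compare guard 1 with guard 2: -1 < 1, -4 < -1.
So guard 2 strictly dominates guard 1 for the defender; guard 1 is strictly dominated.

1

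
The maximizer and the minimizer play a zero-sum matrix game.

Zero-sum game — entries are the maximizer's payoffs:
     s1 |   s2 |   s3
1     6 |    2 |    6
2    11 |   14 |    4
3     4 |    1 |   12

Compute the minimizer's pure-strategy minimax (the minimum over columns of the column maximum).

The worst case (largest entry) in each column is s1: 11, s2: 14, s3: 12.
The best (smallest) of these is 11.

11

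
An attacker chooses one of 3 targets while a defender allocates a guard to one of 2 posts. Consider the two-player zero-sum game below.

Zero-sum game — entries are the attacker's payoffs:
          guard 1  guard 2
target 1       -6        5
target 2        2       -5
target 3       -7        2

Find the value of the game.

-10/9

Row target 3 is strictly dominated by row target 1, so the attacker never plays it.
The remaining 2×2 game on (target 1, target 2) × (guard 1, guard 2) has no saddle point. Let the attacker play target 1 with probability p; indifference gives −6p + 2(1−p) = 5p − 5(1−p), so p = 7/18.
Similarly the defender's optimal q on guard 1 is 5/9, and the value is -6·(5/9) + (5)·(4/9) = -10/9.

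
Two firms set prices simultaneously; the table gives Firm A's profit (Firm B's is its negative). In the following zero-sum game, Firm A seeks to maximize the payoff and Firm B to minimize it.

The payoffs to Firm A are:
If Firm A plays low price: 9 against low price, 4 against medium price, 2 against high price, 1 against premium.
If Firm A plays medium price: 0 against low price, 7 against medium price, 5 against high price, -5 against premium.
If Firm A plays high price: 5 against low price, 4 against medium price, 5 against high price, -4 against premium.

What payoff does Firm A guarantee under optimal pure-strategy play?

1

Row minima: 1, -5, -4 → Firm A's maximin is 1.
Column maxima: 9, 7, 5, 1 → Firm B's minimax is 1.
They coincide at (low price, premium), so the value is 1.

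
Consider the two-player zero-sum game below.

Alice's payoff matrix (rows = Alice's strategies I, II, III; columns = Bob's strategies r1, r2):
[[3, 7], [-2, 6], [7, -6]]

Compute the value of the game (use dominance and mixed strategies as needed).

67/17

Row II is strictly dominated by row I, so Alice never plays it.
The remaining 2×2 game on (I, III) × (r1, r2) has no saddle point. Let Alice play I with probability p; indifference gives 3p + 7(1−p) = 7p − 6(1−p), so p = 13/17.
Similarly Bob's optimal q on r1 is 13/17, and the value is 3·(13/17) + (7)·(4/17) = 67/17.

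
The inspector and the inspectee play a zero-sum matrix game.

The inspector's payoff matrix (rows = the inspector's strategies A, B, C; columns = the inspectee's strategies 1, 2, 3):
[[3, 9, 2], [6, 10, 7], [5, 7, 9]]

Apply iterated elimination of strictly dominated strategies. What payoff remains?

Row A is strictly dominated by row B (6>3, 10>9, 7>2); eliminate A.
Column 2 is strictly dominated by 1 for the inspectee (6<10, 5<7); eliminate 2.
Column 3 is strictly dominated by 1 for the inspectee (6<7, 5<9); eliminate 3.
Row C is strictly dominated by row B (6>5); eliminate C.
Only (B, 1) remains, with payoff 6.

6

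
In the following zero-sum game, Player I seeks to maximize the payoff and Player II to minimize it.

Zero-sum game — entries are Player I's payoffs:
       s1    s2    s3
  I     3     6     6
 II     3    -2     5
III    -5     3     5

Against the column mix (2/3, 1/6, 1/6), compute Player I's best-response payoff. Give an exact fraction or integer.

4

I: (3)·(2/3) + (6)·(1/6) + (6)·(1/6) = 4.
II: (3)·(2/3) + (-2)·(1/6) + (5)·(1/6) = 5/2.
III: (-5)·(2/3) + (3)·(1/6) + (5)·(1/6) = -2.
The best pure response is I with expected payoff 4.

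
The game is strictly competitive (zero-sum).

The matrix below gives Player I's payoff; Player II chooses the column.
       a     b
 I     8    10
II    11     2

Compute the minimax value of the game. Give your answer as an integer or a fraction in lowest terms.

94/11

Row minima are 8 and 2, so Player I's maximin is 8; column maxima are 11 and 10, so Player II's minimax is 10. These differ, so the equilibrium is in mixed strategies.
Let Player I play I with probability p. Player II is indifferent when 8p + 11(1−p) = 10p + 2(1−p), giving p = 9/11.
Let Player II play a with probability q. Player I is indifferent when 8q + 10(1−q) = 11q + 2(1−q), giving q = 8/11.
The value is 8·(8/11) + (10)·(3/11) = 94/11.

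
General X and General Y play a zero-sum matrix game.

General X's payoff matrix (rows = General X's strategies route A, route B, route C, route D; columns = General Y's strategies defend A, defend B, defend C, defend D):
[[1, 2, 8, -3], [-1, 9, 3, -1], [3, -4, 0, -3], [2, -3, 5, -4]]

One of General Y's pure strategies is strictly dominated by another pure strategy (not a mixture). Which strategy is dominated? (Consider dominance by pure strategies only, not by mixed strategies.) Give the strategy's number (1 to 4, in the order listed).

3

General Y prefers columns that give General X less. Compare defend C with defend D: -3 < 8, -1 < 3, -3 < 0, -4 < 5.
So defend D strictly dominates defend C for General Y; defend C is strictly dominated.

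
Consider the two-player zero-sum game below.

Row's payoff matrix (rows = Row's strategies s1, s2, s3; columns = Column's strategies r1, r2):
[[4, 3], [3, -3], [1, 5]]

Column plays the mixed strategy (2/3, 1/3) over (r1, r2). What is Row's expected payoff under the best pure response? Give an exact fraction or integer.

s1: (4)·(2/3) + (3)·(1/3) = 11/3.
s2: (3)·(2/3) + (-3)·(1/3) = 1.
s3: (1)·(2/3) + (5)·(1/3) = 7/3.
The best pure response is s1 with expected payoff 11/3.

11/3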